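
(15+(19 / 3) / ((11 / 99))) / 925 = 72 / 925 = 0.08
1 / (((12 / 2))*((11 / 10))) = 0.15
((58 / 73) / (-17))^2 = 3364 / 1540081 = 0.00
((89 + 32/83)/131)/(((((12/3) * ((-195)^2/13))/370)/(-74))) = -1.60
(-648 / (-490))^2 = 104976 / 60025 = 1.75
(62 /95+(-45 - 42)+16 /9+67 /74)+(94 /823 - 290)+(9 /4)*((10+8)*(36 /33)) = -188656579609 /572783310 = -329.37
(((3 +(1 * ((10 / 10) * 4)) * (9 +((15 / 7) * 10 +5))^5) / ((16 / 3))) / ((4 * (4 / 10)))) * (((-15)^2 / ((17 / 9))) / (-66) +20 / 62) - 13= -138185127119130541 / 3563160832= -38781613.75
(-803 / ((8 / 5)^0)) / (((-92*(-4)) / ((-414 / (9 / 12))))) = 1204.50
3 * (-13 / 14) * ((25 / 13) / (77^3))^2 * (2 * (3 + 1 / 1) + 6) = -0.00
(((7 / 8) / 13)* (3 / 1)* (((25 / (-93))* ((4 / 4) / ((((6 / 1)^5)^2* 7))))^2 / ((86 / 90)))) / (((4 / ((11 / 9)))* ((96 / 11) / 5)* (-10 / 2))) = -378125 / 126707029446792817240178688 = -0.00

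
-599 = -599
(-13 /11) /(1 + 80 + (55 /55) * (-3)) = -1 /66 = -0.02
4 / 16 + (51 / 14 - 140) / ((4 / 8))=-7629 / 28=-272.46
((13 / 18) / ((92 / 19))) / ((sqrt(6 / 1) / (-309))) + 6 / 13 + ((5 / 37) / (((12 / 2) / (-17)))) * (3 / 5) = 223 / 962 - 25441 * sqrt(6) / 3312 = -18.58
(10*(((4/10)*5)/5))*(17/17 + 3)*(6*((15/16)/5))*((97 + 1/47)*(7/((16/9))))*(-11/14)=-253935/47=-5402.87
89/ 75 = 1.19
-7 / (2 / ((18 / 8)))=-63 / 8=-7.88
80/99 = 0.81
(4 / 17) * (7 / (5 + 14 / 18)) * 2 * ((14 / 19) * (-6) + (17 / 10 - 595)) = -7154721 / 20995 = -340.78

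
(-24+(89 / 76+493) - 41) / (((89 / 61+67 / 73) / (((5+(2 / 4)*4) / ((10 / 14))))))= 145243501 / 82080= 1769.54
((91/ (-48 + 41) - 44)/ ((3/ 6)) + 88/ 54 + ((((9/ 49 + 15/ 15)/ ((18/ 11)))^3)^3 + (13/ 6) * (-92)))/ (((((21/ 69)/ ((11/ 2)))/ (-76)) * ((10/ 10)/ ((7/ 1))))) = 2996198.13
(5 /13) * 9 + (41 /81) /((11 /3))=13898 /3861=3.60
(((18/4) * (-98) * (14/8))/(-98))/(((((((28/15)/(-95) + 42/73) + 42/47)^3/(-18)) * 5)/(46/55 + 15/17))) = -608509880247742823075625/38018458050582211831552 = -16.01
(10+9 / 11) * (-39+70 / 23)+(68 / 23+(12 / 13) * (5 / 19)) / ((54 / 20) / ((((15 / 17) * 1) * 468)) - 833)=-4049722832401 / 10410918881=-388.99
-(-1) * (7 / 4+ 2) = 15 / 4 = 3.75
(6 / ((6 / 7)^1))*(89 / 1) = 623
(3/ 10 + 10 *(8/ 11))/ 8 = 833/ 880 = 0.95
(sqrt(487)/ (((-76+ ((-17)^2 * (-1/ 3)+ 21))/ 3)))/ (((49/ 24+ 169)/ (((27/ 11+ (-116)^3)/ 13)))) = 307.10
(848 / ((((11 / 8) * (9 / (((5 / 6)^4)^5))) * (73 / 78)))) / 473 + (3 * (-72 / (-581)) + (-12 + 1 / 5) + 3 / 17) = -9039460152648697336009271 / 803670525997828267806720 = -11.25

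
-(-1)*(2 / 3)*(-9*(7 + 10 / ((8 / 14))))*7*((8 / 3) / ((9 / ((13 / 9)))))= -35672 / 81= -440.40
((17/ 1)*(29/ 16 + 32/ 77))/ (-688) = -46665/ 847616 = -0.06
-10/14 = -5/7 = -0.71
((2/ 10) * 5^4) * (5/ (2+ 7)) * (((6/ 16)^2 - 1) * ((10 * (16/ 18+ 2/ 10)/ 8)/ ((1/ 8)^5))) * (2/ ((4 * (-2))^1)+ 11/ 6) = -1024100000/ 243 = -4214403.29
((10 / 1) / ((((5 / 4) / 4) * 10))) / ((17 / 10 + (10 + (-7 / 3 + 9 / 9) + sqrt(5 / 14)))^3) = 900321046531200 / 307269482814859573 - 18446923152000 * sqrt(70) / 307269482814859573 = 0.00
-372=-372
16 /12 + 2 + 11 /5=83 /15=5.53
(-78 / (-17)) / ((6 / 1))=13 / 17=0.76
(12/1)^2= 144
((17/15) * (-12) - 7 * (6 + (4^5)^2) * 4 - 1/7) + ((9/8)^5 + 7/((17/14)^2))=-9731423168149637/331448320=-29360303.19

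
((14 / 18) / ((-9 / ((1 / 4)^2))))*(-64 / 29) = 28 / 2349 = 0.01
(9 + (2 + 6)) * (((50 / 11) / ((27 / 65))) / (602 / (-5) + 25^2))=276250 / 749331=0.37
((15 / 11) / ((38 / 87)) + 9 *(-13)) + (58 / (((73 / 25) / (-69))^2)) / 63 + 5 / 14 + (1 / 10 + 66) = 5197325451 / 11137610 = 466.65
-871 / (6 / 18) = -2613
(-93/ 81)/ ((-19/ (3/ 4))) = 31/ 684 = 0.05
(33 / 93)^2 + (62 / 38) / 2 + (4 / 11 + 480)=193339391 / 401698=481.31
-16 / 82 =-8 / 41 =-0.20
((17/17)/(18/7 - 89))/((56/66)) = -3/220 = -0.01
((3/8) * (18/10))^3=19683/64000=0.31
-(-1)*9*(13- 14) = -9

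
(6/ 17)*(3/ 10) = 0.11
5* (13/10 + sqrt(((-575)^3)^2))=1901093763/2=950546881.50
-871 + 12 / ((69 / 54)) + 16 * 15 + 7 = -14136 / 23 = -614.61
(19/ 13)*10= 190/ 13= 14.62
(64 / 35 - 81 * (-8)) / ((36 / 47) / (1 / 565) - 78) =534484 / 291795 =1.83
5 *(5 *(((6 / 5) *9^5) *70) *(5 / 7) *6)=531441000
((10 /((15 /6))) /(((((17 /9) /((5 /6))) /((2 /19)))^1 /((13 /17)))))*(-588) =-458640 /5491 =-83.53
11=11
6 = 6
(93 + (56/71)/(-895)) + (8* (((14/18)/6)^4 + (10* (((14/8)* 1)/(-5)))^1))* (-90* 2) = 19258866240571/3752268705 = 5132.59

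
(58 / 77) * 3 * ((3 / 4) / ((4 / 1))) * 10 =1305 / 308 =4.24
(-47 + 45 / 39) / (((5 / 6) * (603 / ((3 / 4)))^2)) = -0.00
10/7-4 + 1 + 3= 10/7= 1.43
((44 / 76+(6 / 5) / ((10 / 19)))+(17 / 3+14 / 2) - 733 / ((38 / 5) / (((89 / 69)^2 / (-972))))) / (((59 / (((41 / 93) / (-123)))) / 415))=-5725434080251 / 14473523222280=-0.40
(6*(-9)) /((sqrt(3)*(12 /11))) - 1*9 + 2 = -33*sqrt(3) /2 - 7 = -35.58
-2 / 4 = -1 / 2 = -0.50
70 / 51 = 1.37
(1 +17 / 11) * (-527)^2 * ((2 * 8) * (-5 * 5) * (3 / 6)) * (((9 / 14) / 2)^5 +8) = -956373649347425 / 845152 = -1131599581.31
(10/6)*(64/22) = 4.85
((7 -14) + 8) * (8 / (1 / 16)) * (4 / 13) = 512 / 13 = 39.38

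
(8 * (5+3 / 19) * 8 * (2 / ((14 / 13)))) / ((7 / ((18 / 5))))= 29952 / 95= 315.28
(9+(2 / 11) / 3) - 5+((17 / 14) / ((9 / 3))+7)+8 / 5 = 13.07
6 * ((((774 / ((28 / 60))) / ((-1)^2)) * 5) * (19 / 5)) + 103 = 1324261 / 7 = 189180.14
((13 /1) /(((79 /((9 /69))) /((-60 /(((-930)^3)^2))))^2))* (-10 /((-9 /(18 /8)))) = 13 /17061618167516913649387380369000000000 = 0.00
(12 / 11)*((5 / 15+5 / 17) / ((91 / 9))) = 1152 / 17017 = 0.07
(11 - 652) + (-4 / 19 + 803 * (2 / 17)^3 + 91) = -51238446 / 93347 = -548.90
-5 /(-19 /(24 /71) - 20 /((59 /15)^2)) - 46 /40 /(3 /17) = -1853249579 /288232140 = -6.43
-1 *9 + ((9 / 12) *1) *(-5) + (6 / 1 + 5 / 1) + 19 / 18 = -25 / 36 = -0.69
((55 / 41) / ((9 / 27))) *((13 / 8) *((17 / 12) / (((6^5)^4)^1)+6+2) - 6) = 3295893071822624515 / 116997070082015232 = 28.17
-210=-210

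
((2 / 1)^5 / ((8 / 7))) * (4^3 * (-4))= -7168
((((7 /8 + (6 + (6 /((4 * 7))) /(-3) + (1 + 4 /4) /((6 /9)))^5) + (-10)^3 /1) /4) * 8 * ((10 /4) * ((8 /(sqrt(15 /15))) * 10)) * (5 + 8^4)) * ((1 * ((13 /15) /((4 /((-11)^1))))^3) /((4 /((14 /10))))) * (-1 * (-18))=-119842679548315944649 /15366400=-7799008196345.01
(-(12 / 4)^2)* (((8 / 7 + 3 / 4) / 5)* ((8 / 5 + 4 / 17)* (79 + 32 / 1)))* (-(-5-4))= -18584397 / 2975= -6246.86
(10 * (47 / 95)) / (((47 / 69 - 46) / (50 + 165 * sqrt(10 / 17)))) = -1070190 * sqrt(170) / 1010021 - 324300 / 59413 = -19.27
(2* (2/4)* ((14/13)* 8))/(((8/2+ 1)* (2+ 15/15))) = 112/195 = 0.57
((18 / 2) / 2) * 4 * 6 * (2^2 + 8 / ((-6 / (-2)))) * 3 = 2160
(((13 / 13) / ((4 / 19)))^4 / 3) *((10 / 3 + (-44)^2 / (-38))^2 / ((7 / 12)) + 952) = 1655198357 / 2016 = 821030.93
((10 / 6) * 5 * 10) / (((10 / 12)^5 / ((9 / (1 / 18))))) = 839808 / 25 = 33592.32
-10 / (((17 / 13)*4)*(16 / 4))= -65 / 136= -0.48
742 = 742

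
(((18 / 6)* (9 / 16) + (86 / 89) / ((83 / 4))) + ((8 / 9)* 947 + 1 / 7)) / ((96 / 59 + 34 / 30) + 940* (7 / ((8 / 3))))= 1853170503745 / 5426169958776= 0.34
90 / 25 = 18 / 5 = 3.60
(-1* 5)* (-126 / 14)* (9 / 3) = 135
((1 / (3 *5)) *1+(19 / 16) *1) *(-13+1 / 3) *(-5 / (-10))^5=-5719 / 11520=-0.50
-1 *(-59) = 59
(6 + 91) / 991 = 97 / 991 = 0.10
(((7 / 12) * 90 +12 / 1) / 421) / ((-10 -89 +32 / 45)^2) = 261225 / 16471986218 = 0.00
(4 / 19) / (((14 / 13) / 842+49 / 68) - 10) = -1488656 / 65606753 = -0.02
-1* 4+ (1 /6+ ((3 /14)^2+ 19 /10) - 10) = -11.89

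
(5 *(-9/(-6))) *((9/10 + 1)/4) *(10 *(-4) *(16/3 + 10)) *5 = -10925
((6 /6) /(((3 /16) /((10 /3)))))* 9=160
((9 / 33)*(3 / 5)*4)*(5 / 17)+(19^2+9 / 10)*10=3619.19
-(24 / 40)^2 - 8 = -209 / 25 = -8.36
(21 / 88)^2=0.06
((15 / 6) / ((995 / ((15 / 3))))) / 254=0.00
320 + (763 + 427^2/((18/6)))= 185578/3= 61859.33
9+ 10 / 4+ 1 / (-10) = 57 / 5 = 11.40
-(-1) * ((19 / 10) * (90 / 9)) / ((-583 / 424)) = -152 / 11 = -13.82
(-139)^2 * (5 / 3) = 96605 / 3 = 32201.67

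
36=36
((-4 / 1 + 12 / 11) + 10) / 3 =26 / 11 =2.36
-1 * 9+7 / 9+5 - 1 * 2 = -47 / 9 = -5.22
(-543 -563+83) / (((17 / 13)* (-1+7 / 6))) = -79794 / 17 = -4693.76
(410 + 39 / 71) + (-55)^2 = 243924 / 71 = 3435.55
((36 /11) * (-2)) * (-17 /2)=612 /11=55.64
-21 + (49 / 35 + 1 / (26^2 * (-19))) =-1258717 / 64220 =-19.60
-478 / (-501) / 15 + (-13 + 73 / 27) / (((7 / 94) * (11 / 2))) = -43530022 / 1735965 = -25.08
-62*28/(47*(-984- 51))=1736/48645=0.04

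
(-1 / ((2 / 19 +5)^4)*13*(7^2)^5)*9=-4307057460216693 / 88529281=-48651219.25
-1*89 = -89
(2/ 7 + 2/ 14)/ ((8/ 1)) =3/ 56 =0.05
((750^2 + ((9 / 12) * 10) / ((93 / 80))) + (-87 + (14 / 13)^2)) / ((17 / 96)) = 16639180704 / 5239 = 3176022.28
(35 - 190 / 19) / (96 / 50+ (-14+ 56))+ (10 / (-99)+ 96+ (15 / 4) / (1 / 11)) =1108907 / 8052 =137.72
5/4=1.25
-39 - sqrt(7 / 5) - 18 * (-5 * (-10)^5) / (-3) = 2999959.82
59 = 59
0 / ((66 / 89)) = 0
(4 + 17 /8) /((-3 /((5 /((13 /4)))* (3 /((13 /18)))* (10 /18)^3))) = -30625 /13689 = -2.24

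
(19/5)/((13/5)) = 19/13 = 1.46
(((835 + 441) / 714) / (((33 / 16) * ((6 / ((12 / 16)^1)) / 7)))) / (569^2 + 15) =29 / 12384432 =0.00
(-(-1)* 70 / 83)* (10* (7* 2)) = 9800 / 83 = 118.07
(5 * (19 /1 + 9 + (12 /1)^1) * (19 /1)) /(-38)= -100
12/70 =6/35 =0.17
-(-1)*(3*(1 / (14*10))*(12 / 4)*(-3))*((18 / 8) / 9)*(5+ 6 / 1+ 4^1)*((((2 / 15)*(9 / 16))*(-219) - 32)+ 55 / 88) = 19359 / 560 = 34.57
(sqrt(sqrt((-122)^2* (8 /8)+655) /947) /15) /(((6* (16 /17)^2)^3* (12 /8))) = 24137569* 15539^(1 /4)* sqrt(947) /77215794462720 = 0.00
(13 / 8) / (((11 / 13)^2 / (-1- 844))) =-1856465 / 968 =-1917.84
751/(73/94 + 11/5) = 352970/1399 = 252.30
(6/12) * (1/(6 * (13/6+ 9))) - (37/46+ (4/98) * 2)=-66336/75509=-0.88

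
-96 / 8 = -12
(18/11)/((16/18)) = 81/44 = 1.84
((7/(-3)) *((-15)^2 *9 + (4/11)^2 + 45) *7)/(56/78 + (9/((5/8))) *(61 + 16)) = -56985565/1869934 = -30.47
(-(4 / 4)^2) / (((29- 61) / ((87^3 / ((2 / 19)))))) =12511557 / 64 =195493.08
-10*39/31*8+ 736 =19696/31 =635.35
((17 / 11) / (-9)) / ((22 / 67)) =-1139 / 2178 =-0.52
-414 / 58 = -207 / 29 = -7.14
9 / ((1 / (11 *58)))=5742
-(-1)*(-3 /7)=-3 /7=-0.43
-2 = -2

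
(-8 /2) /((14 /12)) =-3.43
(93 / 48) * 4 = 31 / 4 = 7.75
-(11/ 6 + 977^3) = -5595449009/ 6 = -932574834.83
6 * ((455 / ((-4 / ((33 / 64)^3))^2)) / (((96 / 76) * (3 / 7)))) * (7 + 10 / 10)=26051061381345 / 549755813888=47.39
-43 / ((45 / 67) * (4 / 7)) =-20167 / 180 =-112.04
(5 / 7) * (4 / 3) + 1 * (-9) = -169 / 21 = -8.05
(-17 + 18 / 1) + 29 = 30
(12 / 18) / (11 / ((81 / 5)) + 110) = 54 / 8965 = 0.01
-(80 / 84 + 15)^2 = -112225 / 441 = -254.48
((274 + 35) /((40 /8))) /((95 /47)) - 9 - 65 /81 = 799213 /38475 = 20.77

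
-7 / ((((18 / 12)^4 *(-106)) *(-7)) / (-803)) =6424 / 4293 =1.50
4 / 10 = 2 / 5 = 0.40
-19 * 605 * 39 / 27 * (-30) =1494350 / 3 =498116.67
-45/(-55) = 9/11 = 0.82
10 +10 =20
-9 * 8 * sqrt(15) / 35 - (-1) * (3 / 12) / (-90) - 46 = -53.97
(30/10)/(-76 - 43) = -3/119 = -0.03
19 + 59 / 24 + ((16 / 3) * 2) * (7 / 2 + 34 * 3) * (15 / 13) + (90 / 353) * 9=145623415 / 110136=1322.21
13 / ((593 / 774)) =10062 / 593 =16.97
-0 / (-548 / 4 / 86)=0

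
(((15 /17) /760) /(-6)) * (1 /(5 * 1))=-1 /25840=-0.00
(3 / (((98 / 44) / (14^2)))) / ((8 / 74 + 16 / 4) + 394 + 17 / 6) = 0.66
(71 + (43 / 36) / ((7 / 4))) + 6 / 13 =59086 / 819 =72.14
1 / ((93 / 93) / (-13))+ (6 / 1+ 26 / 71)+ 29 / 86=-38447 / 6106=-6.30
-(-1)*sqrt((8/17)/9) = 2*sqrt(34)/51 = 0.23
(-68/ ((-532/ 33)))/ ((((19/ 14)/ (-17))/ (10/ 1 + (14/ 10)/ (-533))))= -508188582/ 962065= -528.23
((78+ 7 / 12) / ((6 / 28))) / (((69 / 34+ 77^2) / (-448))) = -50273216 / 1814895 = -27.70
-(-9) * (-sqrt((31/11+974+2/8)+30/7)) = -9 * sqrt(23273789)/154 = -281.94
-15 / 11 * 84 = -1260 / 11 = -114.55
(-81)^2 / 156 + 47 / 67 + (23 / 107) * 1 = 16020243 / 372788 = 42.97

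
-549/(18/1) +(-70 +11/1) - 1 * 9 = -197/2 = -98.50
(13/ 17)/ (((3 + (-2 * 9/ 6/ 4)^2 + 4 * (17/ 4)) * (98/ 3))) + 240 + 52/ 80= 1319042581/ 5481140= 240.65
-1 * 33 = -33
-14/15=-0.93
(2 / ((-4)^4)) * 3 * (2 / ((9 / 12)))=1 / 16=0.06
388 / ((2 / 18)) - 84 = 3408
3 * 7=21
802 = 802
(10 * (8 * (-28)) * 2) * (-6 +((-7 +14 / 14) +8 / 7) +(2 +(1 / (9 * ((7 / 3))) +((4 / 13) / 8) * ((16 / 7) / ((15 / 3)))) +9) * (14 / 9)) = -9993728 / 351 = -28472.16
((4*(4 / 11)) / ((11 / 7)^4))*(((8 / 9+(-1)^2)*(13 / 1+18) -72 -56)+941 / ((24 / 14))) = 114.37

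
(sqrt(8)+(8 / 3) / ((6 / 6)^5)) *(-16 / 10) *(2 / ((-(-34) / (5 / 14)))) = -8 *sqrt(2) / 119 - 32 / 357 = -0.18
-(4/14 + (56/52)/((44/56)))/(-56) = 0.03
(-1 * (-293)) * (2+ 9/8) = 7325/8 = 915.62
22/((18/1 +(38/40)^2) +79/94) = 1.11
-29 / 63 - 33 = -2108 / 63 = -33.46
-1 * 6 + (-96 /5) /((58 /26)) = -2118 /145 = -14.61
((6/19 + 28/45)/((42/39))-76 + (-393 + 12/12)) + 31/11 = -30567902/65835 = -464.31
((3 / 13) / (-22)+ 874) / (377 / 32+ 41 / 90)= 179971920 / 2519803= 71.42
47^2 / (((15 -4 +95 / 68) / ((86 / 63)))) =12918232 / 53109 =243.24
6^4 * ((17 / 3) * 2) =14688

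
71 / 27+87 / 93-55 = -43051 / 837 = -51.43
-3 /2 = -1.50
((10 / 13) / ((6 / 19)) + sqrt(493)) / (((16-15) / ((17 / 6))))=1615 / 234 + 17* sqrt(493) / 6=69.81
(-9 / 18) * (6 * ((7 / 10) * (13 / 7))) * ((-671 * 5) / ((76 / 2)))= 26169 / 76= 344.33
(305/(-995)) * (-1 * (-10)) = -610/199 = -3.07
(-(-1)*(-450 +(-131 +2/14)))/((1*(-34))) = 2033/119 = 17.08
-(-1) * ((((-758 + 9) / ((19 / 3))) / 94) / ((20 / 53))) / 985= -0.00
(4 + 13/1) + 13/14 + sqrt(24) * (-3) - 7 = 153/14 - 6 * sqrt(6) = -3.77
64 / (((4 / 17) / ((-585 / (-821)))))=193.81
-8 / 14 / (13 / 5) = -20 / 91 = -0.22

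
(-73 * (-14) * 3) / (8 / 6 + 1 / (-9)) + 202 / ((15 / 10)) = 87226 / 33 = 2643.21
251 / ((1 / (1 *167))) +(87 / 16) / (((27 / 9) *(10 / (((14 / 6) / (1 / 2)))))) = 10060283 / 240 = 41917.85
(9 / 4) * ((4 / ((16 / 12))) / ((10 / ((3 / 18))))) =9 / 80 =0.11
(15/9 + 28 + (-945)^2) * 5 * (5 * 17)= 1138644700/3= 379548233.33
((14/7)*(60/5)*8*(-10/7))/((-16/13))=1560/7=222.86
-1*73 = -73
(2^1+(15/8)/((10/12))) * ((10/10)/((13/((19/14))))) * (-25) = -8075/728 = -11.09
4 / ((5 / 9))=36 / 5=7.20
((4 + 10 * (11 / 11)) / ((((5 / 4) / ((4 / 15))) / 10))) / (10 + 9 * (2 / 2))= 448 / 285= 1.57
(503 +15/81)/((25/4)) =54344/675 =80.51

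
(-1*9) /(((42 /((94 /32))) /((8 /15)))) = -47 /140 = -0.34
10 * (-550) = -5500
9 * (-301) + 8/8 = -2708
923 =923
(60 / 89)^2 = 3600 / 7921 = 0.45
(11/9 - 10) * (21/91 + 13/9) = -15484/1053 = -14.70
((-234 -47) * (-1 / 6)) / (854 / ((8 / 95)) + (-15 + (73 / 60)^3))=10116000 / 2187659017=0.00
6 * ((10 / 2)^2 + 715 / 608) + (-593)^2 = 106949041 / 304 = 351806.06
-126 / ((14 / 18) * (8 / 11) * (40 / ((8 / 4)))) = -891 / 80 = -11.14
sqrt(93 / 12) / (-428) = -sqrt(31) / 856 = -0.01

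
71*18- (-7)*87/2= 3165/2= 1582.50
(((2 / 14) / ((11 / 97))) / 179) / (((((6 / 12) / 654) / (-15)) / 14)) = -3806280 / 1969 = -1933.10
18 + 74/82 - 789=-31574/41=-770.10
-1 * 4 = -4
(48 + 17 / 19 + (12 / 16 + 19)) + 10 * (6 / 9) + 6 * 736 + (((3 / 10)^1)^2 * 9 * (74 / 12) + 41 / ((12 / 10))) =51647393 / 11400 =4530.47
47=47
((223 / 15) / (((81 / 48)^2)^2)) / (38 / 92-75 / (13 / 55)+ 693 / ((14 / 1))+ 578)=4369743872 / 740331856665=0.01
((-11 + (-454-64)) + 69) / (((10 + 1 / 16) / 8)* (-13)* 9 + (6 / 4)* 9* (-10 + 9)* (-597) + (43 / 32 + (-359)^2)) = -58880 / 17509719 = -0.00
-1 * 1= -1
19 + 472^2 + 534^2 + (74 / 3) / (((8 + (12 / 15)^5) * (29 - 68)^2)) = 30159433839629 / 59373756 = 507959.00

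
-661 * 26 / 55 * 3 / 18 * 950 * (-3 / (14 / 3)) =2449005 / 77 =31805.26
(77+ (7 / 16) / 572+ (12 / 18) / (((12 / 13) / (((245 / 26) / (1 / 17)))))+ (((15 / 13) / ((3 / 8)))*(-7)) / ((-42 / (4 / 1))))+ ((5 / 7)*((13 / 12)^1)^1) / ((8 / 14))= 16152419 / 82368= 196.10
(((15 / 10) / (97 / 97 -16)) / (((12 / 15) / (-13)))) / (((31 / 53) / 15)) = 41.67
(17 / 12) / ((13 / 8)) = 34 / 39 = 0.87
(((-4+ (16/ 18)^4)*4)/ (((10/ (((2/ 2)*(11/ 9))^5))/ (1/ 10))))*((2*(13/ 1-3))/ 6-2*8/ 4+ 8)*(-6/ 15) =156946132112/ 145282683375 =1.08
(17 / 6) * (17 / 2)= 289 / 12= 24.08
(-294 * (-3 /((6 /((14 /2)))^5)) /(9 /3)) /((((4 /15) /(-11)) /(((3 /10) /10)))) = -9058973 /11520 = -786.37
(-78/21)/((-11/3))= 78/77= 1.01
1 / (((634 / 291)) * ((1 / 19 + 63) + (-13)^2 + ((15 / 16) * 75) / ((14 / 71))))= 619248 / 794161397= 0.00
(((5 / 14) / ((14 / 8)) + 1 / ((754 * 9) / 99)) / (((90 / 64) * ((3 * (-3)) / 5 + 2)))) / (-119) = -43088 / 6594861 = -0.01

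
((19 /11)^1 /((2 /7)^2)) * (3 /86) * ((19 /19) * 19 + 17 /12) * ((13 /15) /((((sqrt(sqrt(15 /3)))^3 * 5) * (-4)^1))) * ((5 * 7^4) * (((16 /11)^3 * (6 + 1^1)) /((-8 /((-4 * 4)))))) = -637909819456 * 5^(1 /4) /9443445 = -101011.62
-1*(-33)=33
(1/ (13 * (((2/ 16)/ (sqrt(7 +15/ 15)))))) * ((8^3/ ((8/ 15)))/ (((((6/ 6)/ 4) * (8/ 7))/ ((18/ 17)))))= 967680 * sqrt(2)/ 221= 6192.34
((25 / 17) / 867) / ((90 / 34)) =5 / 7803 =0.00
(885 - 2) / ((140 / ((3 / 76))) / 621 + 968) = 1645029 / 1814024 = 0.91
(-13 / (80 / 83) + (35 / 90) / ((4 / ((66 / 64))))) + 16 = 10033 / 3840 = 2.61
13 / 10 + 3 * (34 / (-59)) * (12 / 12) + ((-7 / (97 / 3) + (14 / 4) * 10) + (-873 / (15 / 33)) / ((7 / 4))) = -425900919 / 400610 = -1063.13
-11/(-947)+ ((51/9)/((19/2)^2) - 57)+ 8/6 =-19005160/341867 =-55.59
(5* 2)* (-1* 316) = -3160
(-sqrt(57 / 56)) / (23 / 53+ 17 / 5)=-265* sqrt(798) / 28448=-0.26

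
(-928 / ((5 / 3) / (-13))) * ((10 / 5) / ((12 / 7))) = 42224 / 5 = 8444.80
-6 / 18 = -1 / 3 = -0.33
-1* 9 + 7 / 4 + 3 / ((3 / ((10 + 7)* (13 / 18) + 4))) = 325 / 36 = 9.03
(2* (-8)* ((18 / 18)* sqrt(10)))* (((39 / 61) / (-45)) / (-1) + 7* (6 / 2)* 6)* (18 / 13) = -11069088* sqrt(10) / 3965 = -8828.13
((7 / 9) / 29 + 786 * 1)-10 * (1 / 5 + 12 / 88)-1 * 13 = 2209703 / 2871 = 769.66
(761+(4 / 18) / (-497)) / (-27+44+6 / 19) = 64675069 / 1471617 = 43.95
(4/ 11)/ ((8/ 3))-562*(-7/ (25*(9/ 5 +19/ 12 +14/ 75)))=49609/ 1122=44.21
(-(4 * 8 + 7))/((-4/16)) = 156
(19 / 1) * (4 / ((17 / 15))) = 1140 / 17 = 67.06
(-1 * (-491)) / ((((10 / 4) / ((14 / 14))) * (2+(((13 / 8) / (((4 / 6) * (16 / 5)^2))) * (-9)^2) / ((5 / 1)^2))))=70.87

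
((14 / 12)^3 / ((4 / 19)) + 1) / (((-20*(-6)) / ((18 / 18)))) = 7381 / 103680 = 0.07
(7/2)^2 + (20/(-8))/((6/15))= 6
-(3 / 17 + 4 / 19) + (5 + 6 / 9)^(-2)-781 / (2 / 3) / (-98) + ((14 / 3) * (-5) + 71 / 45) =-491925739 / 48430620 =-10.16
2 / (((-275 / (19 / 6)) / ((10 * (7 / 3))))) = -0.54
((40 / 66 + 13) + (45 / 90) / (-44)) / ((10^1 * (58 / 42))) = 25123 / 25520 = 0.98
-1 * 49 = -49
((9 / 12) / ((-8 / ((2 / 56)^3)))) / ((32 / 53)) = -159 / 22478848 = -0.00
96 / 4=24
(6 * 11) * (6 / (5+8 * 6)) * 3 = 1188 / 53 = 22.42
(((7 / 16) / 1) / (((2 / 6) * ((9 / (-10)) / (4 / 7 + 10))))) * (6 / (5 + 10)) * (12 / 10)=-7.40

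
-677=-677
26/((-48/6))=-13/4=-3.25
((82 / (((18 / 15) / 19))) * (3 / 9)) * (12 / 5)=3116 / 3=1038.67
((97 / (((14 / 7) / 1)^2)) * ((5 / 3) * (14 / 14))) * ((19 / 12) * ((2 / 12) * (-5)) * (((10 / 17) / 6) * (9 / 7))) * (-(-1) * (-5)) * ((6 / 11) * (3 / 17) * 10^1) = 5759375 / 178024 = 32.35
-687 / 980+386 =377593 / 980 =385.30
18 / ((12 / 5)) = 15 / 2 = 7.50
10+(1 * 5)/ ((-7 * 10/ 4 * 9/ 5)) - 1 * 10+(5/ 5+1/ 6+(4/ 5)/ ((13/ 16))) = 16319/ 8190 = 1.99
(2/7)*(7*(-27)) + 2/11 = -592/11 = -53.82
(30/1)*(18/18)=30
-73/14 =-5.21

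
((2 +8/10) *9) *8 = 1008/5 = 201.60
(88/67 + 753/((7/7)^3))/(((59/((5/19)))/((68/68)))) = 252695/75107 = 3.36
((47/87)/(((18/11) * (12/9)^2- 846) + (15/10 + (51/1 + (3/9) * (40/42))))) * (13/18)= -47047/95292753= -0.00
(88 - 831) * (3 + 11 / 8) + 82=-25349 / 8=-3168.62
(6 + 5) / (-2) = -11 / 2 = -5.50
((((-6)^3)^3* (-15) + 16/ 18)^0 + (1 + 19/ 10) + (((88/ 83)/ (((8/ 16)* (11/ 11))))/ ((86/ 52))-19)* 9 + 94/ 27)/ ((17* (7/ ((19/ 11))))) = -2784412627/ 1261391670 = -2.21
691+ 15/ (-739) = 510634/ 739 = 690.98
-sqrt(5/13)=-sqrt(65)/13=-0.62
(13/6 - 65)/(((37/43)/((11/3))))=-178321/666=-267.75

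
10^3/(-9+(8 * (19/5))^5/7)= 21875000/81136615157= 0.00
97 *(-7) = -679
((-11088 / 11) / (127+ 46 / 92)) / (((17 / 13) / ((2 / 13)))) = -1344 / 1445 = -0.93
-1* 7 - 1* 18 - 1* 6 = -31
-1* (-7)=7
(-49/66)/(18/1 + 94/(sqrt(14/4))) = 1029/169444-2303 * sqrt(14)/508332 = -0.01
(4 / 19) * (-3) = -12 / 19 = -0.63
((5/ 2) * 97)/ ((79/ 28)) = 6790/ 79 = 85.95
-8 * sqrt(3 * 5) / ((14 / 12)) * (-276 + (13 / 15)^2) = 990896 * sqrt(15) / 525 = 7309.95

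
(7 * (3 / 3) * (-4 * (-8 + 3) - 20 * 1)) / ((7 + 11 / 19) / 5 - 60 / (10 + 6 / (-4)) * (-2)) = 0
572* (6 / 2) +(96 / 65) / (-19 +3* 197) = 15950244 / 9295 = 1716.00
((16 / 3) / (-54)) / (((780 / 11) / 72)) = -176 / 1755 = -0.10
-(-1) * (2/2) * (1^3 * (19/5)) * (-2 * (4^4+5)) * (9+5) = -138852/5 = -27770.40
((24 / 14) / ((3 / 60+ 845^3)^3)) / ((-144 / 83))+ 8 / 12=8199873425618809030708942426338 / 12299810138428213546063413722507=0.67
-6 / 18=-1 / 3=-0.33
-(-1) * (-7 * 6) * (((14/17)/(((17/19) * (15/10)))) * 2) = -14896/289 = -51.54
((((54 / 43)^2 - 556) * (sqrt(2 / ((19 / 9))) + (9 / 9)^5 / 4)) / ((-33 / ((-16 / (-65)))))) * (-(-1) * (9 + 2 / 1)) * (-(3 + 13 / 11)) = -58038016 * sqrt(38) / 1932205 - 14509504 / 305085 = -232.72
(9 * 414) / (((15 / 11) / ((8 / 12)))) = 9108 / 5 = 1821.60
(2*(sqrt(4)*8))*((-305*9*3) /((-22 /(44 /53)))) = 527040 /53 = 9944.15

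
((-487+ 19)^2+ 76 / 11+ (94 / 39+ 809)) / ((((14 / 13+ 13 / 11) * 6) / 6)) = 94312355 / 969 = 97329.57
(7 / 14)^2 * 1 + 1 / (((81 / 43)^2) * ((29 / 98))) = 915077 / 761076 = 1.20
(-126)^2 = 15876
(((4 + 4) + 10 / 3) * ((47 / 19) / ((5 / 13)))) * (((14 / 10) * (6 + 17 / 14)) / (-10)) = -1049087 / 14250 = -73.62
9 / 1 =9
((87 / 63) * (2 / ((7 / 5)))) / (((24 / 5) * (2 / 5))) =1.03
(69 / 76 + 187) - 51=10405 / 76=136.91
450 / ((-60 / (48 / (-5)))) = 72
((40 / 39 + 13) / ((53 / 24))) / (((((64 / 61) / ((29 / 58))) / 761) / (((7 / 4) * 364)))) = 1244222063 / 848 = 1467243.00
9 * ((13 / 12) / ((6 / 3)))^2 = 169 / 64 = 2.64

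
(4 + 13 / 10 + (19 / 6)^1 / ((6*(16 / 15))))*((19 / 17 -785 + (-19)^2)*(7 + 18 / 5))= -2119597571 / 81600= -25975.46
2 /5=0.40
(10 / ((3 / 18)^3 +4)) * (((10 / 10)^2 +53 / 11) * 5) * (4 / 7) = 552960 / 13321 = 41.51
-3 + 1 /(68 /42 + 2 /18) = -264 /109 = -2.42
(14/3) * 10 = 140/3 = 46.67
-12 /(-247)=12 /247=0.05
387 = 387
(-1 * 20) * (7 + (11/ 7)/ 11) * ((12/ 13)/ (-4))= 3000/ 91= 32.97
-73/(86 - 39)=-73/47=-1.55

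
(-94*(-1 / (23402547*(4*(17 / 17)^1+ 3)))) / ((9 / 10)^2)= 9400 / 13269244149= 0.00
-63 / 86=-0.73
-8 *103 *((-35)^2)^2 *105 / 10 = -12983407500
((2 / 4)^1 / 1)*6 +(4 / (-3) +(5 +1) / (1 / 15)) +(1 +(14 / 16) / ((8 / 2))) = 8917 / 96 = 92.89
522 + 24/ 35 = 18294/ 35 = 522.69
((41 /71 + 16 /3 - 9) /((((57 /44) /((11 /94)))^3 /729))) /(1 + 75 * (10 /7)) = -12500134416 /814349336657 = -0.02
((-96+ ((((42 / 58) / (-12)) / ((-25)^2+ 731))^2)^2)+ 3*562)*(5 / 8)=4866736621472791393087205 / 4897345027897148571648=993.75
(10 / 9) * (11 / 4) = 55 / 18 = 3.06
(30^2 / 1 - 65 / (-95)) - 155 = 14168 / 19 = 745.68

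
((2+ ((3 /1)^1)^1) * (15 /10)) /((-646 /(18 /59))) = -135 /38114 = -0.00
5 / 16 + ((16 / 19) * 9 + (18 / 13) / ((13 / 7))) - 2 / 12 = 1305517 / 154128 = 8.47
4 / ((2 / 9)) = 18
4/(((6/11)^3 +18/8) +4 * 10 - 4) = 21296/204507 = 0.10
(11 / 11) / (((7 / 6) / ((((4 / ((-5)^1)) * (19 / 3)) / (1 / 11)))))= -1672 / 35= -47.77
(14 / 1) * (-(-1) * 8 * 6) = 672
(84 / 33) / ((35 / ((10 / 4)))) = 2 / 11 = 0.18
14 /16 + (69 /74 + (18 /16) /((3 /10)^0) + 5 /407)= 2397 /814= 2.94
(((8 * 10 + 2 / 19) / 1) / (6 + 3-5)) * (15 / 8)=11415 / 304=37.55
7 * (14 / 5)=98 / 5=19.60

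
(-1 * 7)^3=-343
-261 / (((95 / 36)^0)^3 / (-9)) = 2349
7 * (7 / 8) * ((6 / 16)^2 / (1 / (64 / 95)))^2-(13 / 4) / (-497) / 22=0.06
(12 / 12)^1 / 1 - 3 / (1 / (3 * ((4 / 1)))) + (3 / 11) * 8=-361 / 11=-32.82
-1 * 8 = -8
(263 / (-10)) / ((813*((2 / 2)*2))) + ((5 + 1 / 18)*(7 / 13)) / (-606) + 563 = 4160512979 / 7390170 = 562.98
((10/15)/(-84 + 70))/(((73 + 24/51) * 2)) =-0.00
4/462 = 2/231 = 0.01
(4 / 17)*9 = 36 / 17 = 2.12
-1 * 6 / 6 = -1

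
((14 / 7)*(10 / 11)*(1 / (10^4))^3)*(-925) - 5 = -110000000037 / 22000000000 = -5.00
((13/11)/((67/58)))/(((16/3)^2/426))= 722709/47168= 15.32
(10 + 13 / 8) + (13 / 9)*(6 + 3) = 197 / 8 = 24.62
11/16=0.69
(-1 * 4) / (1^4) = -4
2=2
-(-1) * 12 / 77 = 12 / 77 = 0.16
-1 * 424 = -424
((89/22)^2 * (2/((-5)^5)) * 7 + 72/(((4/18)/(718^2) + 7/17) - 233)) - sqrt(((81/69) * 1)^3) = -81 * sqrt(69)/529 - 531195256240241/1387373675393750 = -1.65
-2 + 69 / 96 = -41 / 32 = -1.28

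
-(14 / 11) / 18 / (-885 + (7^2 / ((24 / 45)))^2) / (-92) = 112 / 1101123045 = 0.00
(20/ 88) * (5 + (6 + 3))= 35/ 11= 3.18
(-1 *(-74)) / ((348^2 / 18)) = 37 / 3364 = 0.01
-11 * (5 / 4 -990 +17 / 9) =390797 / 36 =10855.47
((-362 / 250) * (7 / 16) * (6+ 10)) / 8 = -1267 / 1000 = -1.27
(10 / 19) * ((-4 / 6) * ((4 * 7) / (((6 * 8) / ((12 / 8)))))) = -35 / 114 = -0.31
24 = 24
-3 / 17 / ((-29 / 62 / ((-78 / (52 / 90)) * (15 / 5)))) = -75330 / 493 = -152.80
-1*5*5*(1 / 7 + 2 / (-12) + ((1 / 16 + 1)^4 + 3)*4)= -146862925 / 344064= -426.85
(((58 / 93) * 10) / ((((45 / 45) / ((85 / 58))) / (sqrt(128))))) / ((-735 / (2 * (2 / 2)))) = -2720 * sqrt(2) / 13671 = -0.28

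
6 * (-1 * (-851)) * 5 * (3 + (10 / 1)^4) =255376590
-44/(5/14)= -123.20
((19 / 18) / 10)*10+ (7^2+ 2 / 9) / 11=365 / 66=5.53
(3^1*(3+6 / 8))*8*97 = 8730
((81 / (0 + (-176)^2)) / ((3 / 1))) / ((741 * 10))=9 / 76510720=0.00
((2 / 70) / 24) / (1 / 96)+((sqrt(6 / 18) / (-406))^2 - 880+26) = -2111266579 / 2472540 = -853.89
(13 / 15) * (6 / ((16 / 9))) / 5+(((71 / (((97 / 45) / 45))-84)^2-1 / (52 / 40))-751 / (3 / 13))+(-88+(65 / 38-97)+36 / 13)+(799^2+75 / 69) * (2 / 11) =56110653669682813 / 27137437800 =2067647.44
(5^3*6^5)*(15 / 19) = 14580000 / 19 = 767368.42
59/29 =2.03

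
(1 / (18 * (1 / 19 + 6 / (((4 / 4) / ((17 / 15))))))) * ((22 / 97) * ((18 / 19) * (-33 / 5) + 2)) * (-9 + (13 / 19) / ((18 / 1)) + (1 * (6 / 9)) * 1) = 6303814 / 97183233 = 0.06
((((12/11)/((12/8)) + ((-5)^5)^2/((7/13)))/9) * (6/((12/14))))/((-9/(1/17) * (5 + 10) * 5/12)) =-328584572/22275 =-14751.27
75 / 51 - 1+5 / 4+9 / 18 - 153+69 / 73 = -743777 / 4964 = -149.83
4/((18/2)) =4/9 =0.44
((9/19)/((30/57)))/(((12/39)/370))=4329/4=1082.25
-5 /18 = -0.28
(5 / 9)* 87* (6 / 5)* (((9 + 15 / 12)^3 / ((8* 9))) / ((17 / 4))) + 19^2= 5533621 / 9792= 565.12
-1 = -1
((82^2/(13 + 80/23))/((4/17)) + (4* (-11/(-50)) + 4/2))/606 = 16459063/5741850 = 2.87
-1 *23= -23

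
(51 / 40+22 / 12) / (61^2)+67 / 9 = 9973399 / 1339560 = 7.45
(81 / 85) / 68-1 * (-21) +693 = 4127001 / 5780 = 714.01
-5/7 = -0.71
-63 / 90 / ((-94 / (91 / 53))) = 637 / 49820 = 0.01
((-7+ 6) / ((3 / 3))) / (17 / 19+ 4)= -19 / 93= -0.20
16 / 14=8 / 7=1.14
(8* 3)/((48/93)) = 93/2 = 46.50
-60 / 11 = -5.45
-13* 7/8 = -91/8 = -11.38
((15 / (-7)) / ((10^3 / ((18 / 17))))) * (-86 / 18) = 129 / 11900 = 0.01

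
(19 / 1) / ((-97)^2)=19 / 9409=0.00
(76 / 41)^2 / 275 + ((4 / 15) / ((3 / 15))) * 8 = 14810128 / 1386825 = 10.68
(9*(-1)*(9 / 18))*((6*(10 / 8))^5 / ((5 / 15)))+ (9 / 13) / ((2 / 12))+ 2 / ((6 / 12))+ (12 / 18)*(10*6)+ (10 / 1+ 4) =-320299.17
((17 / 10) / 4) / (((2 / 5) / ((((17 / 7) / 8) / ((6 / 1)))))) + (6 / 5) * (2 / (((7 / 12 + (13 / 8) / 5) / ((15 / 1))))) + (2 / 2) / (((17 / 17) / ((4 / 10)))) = 117451073 / 2929920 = 40.09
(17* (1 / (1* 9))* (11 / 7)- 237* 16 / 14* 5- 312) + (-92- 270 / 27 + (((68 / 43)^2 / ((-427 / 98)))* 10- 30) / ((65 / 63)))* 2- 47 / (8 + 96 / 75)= -41611391562305 / 21430812312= -1941.66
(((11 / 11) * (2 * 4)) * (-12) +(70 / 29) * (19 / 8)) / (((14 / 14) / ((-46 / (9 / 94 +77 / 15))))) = 169787265 / 213817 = 794.08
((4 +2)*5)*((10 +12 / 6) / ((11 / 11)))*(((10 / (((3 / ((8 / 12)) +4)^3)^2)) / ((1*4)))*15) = 864000 / 24137569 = 0.04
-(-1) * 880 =880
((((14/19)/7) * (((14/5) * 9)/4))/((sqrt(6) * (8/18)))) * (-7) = -1323 * sqrt(6)/760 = -4.26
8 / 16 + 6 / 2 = 7 / 2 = 3.50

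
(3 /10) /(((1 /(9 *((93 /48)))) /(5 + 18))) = 19251 /160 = 120.32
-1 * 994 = -994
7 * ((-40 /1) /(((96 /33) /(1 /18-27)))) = 186725 /72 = 2593.40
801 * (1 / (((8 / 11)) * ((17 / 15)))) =132165 / 136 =971.80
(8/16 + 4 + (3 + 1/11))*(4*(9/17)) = 3006/187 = 16.07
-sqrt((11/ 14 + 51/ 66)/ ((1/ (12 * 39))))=-12 * sqrt(30030)/ 77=-27.01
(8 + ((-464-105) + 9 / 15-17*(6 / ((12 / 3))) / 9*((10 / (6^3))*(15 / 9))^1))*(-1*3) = 5449213 / 3240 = 1681.86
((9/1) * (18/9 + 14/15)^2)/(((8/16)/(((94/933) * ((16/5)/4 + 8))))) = 16014592/116625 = 137.32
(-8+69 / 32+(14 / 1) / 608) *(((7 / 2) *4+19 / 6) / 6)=-364517 / 21888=-16.65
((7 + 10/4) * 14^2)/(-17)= -1862/17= -109.53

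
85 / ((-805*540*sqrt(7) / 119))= -0.01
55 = 55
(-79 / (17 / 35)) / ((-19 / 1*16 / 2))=2765 / 2584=1.07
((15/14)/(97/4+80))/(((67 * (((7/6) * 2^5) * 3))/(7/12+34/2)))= 1055/43808352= 0.00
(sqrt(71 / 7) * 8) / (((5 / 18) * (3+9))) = 12 * sqrt(497) / 35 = 7.64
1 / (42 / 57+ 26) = 19 / 508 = 0.04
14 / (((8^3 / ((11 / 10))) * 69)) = 77 / 176640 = 0.00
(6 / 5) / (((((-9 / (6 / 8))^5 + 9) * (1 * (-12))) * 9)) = 1 / 22394070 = 0.00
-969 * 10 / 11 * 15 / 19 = -7650 / 11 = -695.45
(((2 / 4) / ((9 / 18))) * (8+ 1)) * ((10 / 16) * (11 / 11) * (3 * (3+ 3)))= 405 / 4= 101.25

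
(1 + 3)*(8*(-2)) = -64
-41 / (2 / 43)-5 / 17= -29981 / 34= -881.79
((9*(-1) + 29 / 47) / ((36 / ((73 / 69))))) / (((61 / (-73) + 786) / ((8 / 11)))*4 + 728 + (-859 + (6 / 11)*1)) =-11547943 / 196307296389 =-0.00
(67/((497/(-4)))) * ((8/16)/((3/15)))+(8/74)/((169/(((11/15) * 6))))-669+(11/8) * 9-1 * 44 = -87261672037/124309640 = -701.97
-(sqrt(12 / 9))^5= -32 * sqrt(3) / 27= -2.05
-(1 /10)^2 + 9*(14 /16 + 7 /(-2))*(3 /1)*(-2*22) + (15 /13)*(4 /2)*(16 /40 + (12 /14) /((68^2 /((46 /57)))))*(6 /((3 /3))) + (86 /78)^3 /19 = 712308917390947 /228004440300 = 3124.10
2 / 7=0.29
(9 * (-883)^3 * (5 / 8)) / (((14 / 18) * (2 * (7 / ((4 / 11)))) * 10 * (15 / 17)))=-316005612633 / 21560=-14657032.13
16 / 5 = 3.20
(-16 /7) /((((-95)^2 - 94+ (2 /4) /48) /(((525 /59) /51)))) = -38400 /859949131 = -0.00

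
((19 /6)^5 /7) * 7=2476099 /7776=318.43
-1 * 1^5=-1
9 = 9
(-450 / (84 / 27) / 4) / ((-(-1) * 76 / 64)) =-4050 / 133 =-30.45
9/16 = 0.56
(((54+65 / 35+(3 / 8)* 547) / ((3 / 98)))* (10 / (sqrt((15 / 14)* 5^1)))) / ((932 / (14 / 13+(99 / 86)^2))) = 94.93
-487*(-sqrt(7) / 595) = 487*sqrt(7) / 595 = 2.17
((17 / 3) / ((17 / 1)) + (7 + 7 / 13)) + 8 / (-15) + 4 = 737 / 65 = 11.34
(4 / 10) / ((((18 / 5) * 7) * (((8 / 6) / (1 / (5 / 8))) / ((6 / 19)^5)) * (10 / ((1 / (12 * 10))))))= 108 / 2166586625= 0.00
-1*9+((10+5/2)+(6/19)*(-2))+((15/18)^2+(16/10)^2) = 6.12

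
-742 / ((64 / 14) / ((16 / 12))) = -2597 / 12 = -216.42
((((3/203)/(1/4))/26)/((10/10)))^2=36/6964321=0.00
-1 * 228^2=-51984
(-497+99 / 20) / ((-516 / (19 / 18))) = 186979 / 185760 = 1.01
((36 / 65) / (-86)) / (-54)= 1 / 8385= 0.00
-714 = -714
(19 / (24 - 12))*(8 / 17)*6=76 / 17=4.47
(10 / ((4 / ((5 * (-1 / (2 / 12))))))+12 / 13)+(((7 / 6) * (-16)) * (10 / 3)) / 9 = -85283 / 1053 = -80.99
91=91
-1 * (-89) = 89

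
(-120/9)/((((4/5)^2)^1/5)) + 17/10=-1537/15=-102.47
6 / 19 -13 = -241 / 19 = -12.68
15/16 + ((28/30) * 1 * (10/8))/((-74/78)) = -173/592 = -0.29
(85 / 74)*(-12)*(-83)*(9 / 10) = 38097 / 37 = 1029.65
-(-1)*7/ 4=7/ 4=1.75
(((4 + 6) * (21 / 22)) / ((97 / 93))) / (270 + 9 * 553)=1085 / 622061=0.00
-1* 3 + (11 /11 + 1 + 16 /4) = 3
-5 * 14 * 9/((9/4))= -280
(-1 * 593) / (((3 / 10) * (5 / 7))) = -8302 / 3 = -2767.33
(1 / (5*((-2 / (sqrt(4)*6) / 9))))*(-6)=324 / 5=64.80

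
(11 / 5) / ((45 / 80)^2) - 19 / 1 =-4879 / 405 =-12.05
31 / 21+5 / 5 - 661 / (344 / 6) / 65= 539717 / 234780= 2.30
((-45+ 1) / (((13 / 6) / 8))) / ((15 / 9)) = -6336 / 65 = -97.48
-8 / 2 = -4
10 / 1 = 10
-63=-63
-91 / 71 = -1.28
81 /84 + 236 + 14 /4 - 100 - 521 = -10655 /28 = -380.54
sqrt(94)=9.70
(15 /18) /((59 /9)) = 15 /118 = 0.13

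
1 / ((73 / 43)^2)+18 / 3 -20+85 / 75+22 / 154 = -6925399 / 559545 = -12.38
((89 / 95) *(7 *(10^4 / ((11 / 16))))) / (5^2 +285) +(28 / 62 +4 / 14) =13988640 / 45353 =308.44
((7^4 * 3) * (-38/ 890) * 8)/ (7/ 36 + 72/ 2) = -39414816/ 579835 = -67.98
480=480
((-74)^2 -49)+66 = 5493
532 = 532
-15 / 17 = -0.88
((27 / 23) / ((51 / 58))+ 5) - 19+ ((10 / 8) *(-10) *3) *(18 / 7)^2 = -260.62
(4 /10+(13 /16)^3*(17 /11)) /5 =276857 /1126400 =0.25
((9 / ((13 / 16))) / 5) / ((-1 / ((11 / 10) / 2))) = -396 / 325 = -1.22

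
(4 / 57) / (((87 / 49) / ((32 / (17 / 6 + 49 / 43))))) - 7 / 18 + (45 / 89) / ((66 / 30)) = 1585324283 / 9952465050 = 0.16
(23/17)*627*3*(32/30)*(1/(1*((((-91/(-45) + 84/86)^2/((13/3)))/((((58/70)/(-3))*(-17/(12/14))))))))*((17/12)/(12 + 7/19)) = 6493908367518/7913580115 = 820.60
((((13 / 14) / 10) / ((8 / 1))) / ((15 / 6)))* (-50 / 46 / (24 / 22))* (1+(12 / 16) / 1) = -143 / 17664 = -0.01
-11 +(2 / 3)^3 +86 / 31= -7.93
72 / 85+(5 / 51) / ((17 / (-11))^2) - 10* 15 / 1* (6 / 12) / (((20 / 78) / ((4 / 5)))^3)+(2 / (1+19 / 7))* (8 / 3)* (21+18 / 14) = -20680304659 / 9211875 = -2244.96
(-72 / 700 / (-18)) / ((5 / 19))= 19 / 875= 0.02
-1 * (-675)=675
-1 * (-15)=15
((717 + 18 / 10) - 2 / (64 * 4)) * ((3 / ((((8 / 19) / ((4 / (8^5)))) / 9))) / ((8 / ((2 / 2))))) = 235993851 / 335544320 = 0.70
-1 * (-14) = 14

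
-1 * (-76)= 76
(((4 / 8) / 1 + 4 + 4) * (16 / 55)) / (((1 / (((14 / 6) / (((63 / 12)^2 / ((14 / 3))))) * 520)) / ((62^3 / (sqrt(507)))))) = 8297627648 * sqrt(3) / 2673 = 5376697.59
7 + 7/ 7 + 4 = 12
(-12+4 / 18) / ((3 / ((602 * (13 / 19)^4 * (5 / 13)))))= -700974820 / 3518667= -199.22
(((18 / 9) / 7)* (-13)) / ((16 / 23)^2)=-6877 / 896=-7.68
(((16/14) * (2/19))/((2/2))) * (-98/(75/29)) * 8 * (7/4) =-90944/1425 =-63.82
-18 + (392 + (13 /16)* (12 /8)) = 12007 /32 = 375.22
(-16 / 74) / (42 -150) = 2 / 999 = 0.00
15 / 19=0.79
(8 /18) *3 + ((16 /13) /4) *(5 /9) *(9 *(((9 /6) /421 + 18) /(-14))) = -74141 /114933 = -0.65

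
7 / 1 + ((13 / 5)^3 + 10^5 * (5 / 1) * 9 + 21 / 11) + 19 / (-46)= 284626649057 / 63250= 4500026.07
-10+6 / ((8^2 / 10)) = -145 / 16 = -9.06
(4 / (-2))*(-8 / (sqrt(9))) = 16 / 3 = 5.33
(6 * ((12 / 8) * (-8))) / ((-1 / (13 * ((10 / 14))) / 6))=28080 / 7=4011.43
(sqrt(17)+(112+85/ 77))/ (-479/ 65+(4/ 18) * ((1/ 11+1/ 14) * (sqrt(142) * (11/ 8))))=-4919831148960/ 318486939683 - 33115972500 * sqrt(142)/ 318486939683 - 3954394080 * sqrt(17)/ 28953358153 - 26617500 * sqrt(2414)/ 28953358153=-17.29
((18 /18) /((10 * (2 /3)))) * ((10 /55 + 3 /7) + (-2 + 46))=2061 /308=6.69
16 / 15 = 1.07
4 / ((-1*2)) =-2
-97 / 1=-97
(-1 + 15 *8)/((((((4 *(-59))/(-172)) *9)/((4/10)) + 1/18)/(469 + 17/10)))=216771471/119690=1811.11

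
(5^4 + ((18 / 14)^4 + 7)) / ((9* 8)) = 1523993 / 172872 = 8.82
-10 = -10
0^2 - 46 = -46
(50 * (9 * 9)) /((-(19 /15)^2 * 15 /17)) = -1032750 /361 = -2860.80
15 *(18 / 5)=54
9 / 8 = 1.12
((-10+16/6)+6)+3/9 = -1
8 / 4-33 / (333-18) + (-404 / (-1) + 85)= 490.90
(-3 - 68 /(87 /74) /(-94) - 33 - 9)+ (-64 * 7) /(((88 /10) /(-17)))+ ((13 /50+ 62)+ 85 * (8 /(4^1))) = 2368886177 /2248950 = 1053.33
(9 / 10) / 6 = 3 / 20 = 0.15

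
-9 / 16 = -0.56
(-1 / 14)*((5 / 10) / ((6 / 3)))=-1 / 56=-0.02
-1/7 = -0.14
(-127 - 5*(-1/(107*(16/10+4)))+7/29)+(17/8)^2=-169923767/1390144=-122.23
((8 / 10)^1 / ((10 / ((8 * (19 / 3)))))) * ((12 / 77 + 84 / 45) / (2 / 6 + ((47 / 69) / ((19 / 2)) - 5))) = -38791616 / 21742875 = -1.78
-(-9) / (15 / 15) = 9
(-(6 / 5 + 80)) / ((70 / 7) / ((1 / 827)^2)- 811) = -406 / 34192395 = -0.00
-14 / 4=-7 / 2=-3.50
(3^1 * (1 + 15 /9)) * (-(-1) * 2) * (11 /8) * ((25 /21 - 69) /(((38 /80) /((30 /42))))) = -6265600 /2793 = -2243.32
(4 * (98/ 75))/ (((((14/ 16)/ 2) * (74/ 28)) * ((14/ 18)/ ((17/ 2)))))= 45696/ 925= 49.40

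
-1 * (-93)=93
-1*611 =-611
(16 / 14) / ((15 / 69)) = 184 / 35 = 5.26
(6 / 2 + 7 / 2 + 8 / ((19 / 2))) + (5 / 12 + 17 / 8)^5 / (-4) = -11604185527 / 605159424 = -19.18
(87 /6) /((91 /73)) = 2117 /182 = 11.63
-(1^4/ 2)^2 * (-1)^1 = 1/ 4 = 0.25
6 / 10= 3 / 5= 0.60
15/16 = 0.94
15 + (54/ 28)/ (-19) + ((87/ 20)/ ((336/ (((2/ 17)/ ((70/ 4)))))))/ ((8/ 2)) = 377278151/ 25323200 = 14.90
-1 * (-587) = 587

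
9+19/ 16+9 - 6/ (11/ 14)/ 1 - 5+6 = 2209/ 176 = 12.55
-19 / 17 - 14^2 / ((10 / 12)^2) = -120427 / 425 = -283.36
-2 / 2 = -1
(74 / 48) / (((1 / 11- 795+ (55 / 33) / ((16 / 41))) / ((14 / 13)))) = -11396 / 5426941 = -0.00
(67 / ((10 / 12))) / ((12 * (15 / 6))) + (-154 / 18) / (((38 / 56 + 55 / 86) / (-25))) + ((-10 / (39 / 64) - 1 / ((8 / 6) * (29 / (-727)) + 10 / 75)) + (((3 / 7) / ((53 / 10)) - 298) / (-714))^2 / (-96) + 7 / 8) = 62774517445519000837 / 458423499789473400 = 136.94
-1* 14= -14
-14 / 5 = -2.80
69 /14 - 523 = -518.07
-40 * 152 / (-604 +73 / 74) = 449920 / 44623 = 10.08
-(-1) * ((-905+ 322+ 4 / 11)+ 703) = 1324 / 11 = 120.36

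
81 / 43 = 1.88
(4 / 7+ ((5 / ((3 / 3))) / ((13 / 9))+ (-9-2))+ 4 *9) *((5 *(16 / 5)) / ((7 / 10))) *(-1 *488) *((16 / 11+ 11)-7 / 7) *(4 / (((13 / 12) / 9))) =-123268309.49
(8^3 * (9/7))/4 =1152/7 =164.57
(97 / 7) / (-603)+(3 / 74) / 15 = -31669 / 1561770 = -0.02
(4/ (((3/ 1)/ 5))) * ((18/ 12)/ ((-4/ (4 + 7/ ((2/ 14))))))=-265/ 2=-132.50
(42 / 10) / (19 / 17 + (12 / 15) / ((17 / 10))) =119 / 45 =2.64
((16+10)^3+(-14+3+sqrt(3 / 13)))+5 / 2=17567.98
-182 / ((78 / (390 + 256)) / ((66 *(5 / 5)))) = -99484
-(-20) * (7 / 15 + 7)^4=629407744 / 10125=62163.73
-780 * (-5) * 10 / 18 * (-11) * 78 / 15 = -123933.33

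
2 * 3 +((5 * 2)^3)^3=1000000006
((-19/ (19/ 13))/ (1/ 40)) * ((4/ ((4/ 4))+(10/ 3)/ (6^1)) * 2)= -42640/ 9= -4737.78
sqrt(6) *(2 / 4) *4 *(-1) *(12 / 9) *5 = -40 *sqrt(6) / 3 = -32.66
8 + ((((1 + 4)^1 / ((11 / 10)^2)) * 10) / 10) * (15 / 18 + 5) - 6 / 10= 57181 / 1815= 31.50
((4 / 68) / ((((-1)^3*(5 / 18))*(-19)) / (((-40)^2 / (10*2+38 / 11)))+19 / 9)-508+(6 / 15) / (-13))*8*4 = -1245393971008 / 76610755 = -16256.12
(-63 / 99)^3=-343 / 1331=-0.26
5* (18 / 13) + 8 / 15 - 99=-17851 / 195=-91.54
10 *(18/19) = 180/19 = 9.47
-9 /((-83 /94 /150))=126900 /83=1528.92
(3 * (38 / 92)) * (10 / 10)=57 / 46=1.24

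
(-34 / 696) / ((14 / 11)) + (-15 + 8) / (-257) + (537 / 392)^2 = 6409349951 / 3435773376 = 1.87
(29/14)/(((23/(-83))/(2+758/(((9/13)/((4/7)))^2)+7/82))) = -406177694861/104797476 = -3875.83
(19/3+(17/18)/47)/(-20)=-1075/3384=-0.32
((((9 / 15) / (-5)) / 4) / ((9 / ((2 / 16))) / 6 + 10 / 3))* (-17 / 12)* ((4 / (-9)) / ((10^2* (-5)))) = 17 / 6900000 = 0.00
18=18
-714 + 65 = -649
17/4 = 4.25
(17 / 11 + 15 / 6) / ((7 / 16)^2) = 11392 / 539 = 21.14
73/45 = 1.62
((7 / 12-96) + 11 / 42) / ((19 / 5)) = -39965 / 1596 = -25.04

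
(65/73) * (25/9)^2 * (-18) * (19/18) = -771875/5913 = -130.54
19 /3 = 6.33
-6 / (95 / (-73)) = 438 / 95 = 4.61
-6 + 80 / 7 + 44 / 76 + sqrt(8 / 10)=6.90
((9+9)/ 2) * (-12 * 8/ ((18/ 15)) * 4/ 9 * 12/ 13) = -295.38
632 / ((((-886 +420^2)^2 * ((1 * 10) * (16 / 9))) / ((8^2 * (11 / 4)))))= 7821 / 38506455245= 0.00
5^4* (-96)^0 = 625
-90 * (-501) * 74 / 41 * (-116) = -387052560 / 41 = -9440306.34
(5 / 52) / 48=5 / 2496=0.00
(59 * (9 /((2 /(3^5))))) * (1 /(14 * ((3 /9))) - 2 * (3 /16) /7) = 10368.72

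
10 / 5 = 2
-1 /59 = -0.02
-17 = -17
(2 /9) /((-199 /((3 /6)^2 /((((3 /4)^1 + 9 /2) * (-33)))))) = 2 /1241163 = 0.00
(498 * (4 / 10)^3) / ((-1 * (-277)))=3984 / 34625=0.12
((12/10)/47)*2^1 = 12/235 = 0.05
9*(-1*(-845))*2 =15210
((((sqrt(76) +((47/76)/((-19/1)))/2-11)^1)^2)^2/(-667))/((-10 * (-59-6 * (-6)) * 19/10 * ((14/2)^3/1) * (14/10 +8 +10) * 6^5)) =-26380044608934136805/5245877353037120412328525824 +180710470075 * sqrt(19)/156697681735240095744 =-0.00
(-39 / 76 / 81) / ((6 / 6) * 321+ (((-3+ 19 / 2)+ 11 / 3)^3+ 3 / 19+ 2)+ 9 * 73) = -0.00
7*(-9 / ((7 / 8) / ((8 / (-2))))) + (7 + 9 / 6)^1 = 593 / 2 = 296.50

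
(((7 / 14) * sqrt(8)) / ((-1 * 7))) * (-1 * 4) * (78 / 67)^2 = 24336 * sqrt(2) / 31423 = 1.10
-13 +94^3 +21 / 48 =13289143 / 16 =830571.44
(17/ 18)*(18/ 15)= 17/ 15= 1.13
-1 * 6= -6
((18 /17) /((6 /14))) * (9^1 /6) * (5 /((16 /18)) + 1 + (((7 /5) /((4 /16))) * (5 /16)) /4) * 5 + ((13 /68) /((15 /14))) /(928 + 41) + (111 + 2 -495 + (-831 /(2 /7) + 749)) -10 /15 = -9533132707 /3953520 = -2411.30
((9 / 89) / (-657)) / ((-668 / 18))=9 / 2169998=0.00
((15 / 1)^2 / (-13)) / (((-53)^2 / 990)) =-222750 / 36517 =-6.10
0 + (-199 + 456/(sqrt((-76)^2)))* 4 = -772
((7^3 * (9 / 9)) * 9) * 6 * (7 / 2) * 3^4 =5250987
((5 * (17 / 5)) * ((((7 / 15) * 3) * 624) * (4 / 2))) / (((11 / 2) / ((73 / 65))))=1667904 / 275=6065.11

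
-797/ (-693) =797/ 693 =1.15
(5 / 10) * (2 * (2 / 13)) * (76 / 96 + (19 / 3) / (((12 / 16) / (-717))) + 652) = -43215 / 52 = -831.06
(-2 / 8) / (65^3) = -1 / 1098500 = -0.00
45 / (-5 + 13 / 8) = -40 / 3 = -13.33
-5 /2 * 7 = -35 /2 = -17.50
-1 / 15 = -0.07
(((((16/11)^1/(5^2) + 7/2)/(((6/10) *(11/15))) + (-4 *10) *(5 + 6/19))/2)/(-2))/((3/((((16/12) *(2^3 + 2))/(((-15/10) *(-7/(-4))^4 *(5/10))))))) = -1605114880/49679091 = -32.31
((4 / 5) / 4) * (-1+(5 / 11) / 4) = -39 / 220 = -0.18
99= 99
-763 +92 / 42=-15977 / 21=-760.81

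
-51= -51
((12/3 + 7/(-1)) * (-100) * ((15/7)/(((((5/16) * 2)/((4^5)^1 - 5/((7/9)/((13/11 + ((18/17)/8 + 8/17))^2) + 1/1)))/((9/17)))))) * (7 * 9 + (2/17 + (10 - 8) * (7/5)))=1478098403687187360/40372106719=36611872.00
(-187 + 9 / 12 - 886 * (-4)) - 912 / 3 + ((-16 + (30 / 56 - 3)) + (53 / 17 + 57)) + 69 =3164.40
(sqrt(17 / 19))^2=17 / 19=0.89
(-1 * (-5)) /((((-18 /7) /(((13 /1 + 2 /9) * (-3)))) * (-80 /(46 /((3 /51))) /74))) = -12051011 /216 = -55791.72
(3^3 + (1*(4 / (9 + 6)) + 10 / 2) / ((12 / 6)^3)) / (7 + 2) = 3319 / 1080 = 3.07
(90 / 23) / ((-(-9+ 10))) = -90 / 23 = -3.91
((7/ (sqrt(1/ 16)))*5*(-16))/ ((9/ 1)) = -2240/ 9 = -248.89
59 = 59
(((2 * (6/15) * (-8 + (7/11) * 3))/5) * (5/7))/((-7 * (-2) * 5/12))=-1608/13475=-0.12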